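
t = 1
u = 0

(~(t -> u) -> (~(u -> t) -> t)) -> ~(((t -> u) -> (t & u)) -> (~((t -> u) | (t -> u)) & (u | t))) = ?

0

t -> u = 1 -> 0 = 0
~(t -> u) = ~0 = 1
u -> t = 0 -> 1 = 1
~(u -> t) = ~1 = 0
~(u -> t) -> t = 0 -> 1 = 1
~(t -> u) -> (~(u -> t) -> t) = 1 -> 1 = 1
t -> u = 1 -> 0 = 0
t & u = 1 & 0 = 0
(t -> u) -> (t & u) = 0 -> 0 = 1
t -> u = 1 -> 0 = 0
t -> u = 1 -> 0 = 0
(t -> u) | (t -> u) = 0 | 0 = 0
~((t -> u) | (t -> u)) = ~0 = 1
u | t = 0 | 1 = 1
~((t -> u) | (t -> u)) & (u | t) = 1 & 1 = 1
((t -> u) -> (t & u)) -> (~((t -> u) | (t -> u)) & (u | t)) = 1 -> 1 = 1
~(((t -> u) -> (t & u)) -> (~((t -> u) | (t -> u)) & (u | t))) = ~1 = 0
(~(t -> u) -> (~(u -> t) -> t)) -> ~(((t -> u) -> (t & u)) -> (~((t -> u) | (t -> u)) & (u | t))) = 1 -> 0 = 0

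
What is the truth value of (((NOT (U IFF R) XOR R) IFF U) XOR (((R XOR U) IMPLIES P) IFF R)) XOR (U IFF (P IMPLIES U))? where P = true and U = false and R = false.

false

U IFF R = false IFF false = true
NOT (U IFF R) = NOT true = false
NOT (U IFF R) XOR R = false XOR false = false
(NOT (U IFF R) XOR R) IFF U = false IFF false = true
R XOR U = false XOR false = false
(R XOR U) IMPLIES P = false IMPLIES true = true
((R XOR U) IMPLIES P) IFF R = true IFF false = false
((NOT (U IFF R) XOR R) IFF U) XOR (((R XOR U) IMPLIES P) IFF R) = true XOR false = true
P IMPLIES U = true IMPLIES false = false
U IFF (P IMPLIES U) = false IFF false = true
(((NOT (U IFF R) XOR R) IFF U) XOR (((R XOR U) IMPLIES P) IFF R)) XOR (U IFF (P IMPLIES U)) = true XOR true = false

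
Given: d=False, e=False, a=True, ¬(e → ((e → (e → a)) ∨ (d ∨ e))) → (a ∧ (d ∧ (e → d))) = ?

True

e → a = False → True = True
e → (e → a) = False → True = True
d ∨ e = False ∨ False = False
(e → (e → a)) ∨ (d ∨ e) = True ∨ False = True
e → ((e → (e → a)) ∨ (d ∨ e)) = False → True = True
¬(e → ((e → (e → a)) ∨ (d ∨ e))) = ¬True = False
e → d = False → False = True
d ∧ (e → d) = False ∧ True = False
a ∧ (d ∧ (e → d)) = True ∧ False = False
¬(e → ((e → (e → a)) ∨ (d ∨ e))) → (a ∧ (d ∧ (e → d))) = False → False = True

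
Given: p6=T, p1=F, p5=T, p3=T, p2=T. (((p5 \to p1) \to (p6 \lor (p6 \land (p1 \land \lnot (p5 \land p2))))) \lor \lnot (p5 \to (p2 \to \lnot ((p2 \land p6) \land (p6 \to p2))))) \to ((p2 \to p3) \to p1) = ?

F

p5 \to p1 = T \to F = F
p5 \land p2 = T \land T = T
\lnot (p5 \land p2) = \lnot T = F
p1 \land \lnot (p5 \land p2) = F \land F = F
p6 \land (p1 \land \lnot (p5 \land p2)) = T \land F = F
p6 \lor (p6 \land (p1 \land \lnot (p5 \land p2))) = T \lor F = T
(p5 \to p1) \to (p6 \lor (p6 \land (p1 \land \lnot (p5 \land p2)))) = F \to T = T
p2 \land p6 = T \land T = T
p6 \to p2 = T \to T = T
(p2 \land p6) \land (p6 \to p2) = T \land T = T
\lnot ((p2 \land p6) \land (p6 \to p2)) = \lnot T = F
p2 \to \lnot ((p2 \land p6) \land (p6 \to p2)) = T \to F = F
p5 \to (p2 \to \lnot ((p2 \land p6) \land (p6 \to p2))) = T \to F = F
\lnot (p5 \to (p2 \to \lnot ((p2 \land p6) \land (p6 \to p2)))) = \lnot F = T
((p5 \to p1) \to (p6 \lor (p6 \land (p1 \land \lnot (p5 \land p2))))) \lor \lnot (p5 \to (p2 \to \lnot ((p2 \land p6) \land (p6 \to p2)))) = T \lor T = T
p2 \to p3 = T \to T = T
(p2 \to p3) \to p1 = T \to F = F
(((p5 \to p1) \to (p6 \lor (p6 \land (p1 \land \lnot (p5 \land p2))))) \lor \lnot (p5 \to (p2 \to \lnot ((p2 \land p6) \land (p6 \to p2))))) \to ((p2 \to p3) \to p1) = T \to F = F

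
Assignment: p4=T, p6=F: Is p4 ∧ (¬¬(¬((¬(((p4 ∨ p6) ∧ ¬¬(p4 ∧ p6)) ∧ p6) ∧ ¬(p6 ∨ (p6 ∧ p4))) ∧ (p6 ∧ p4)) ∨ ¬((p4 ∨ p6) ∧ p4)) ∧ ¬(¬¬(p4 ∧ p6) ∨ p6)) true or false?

p4 ∨ p6 = T ∨ F = T
p4 ∧ p6 = T ∧ F = F
¬(p4 ∧ p6) = ¬F = T
¬¬(p4 ∧ p6) = ¬T = F
(p4 ∨ p6) ∧ ¬¬(p4 ∧ p6) = T ∧ F = F
((p4 ∨ p6) ∧ ¬¬(p4 ∧ p6)) ∧ p6 = F ∧ F = F
¬(((p4 ∨ p6) ∧ ¬¬(p4 ∧ p6)) ∧ p6) = ¬F = T
p6 ∧ p4 = F ∧ T = F
p6 ∨ (p6 ∧ p4) = F ∨ F = F
¬(p6 ∨ (p6 ∧ p4)) = ¬F = T
¬(((p4 ∨ p6) ∧ ¬¬(p4 ∧ p6)) ∧ p6) ∧ ¬(p6 ∨ (p6 ∧ p4)) = T ∧ T = T
p6 ∧ p4 = F ∧ T = F
(¬(((p4 ∨ p6) ∧ ¬¬(p4 ∧ p6)) ∧ p6) ∧ ¬(p6 ∨ (p6 ∧ p4))) ∧ (p6 ∧ p4) = T ∧ F = F
¬((¬(((p4 ∨ p6) ∧ ¬¬(p4 ∧ p6)) ∧ p6) ∧ ¬(p6 ∨ (p6 ∧ p4))) ∧ (p6 ∧ p4)) = ¬F = T
p4 ∨ p6 = T ∨ F = T
(p4 ∨ p6) ∧ p4 = T ∧ T = T
¬((p4 ∨ p6) ∧ p4) = ¬T = F
¬((¬(((p4 ∨ p6) ∧ ¬¬(p4 ∧ p6)) ∧ p6) ∧ ¬(p6 ∨ (p6 ∧ p4))) ∧ (p6 ∧ p4)) ∨ ¬((p4 ∨ p6) ∧ p4) = T ∨ F = T
¬(¬((¬(((p4 ∨ p6) ∧ ¬¬(p4 ∧ p6)) ∧ p6) ∧ ¬(p6 ∨ (p6 ∧ p4))) ∧ (p6 ∧ p4)) ∨ ¬((p4 ∨ p6) ∧ p4)) = ¬T = F
¬¬(¬((¬(((p4 ∨ p6) ∧ ¬¬(p4 ∧ p6)) ∧ p6) ∧ ¬(p6 ∨ (p6 ∧ p4))) ∧ (p6 ∧ p4)) ∨ ¬((p4 ∨ p6) ∧ p4)) = ¬F = T
p4 ∧ p6 = T ∧ F = F
¬(p4 ∧ p6) = ¬F = T
¬¬(p4 ∧ p6) = ¬T = F
¬¬(p4 ∧ p6) ∨ p6 = F ∨ F = F
¬(¬¬(p4 ∧ p6) ∨ p6) = ¬F = T
¬¬(¬((¬(((p4 ∨ p6) ∧ ¬¬(p4 ∧ p6)) ∧ p6) ∧ ¬(p6 ∨ (p6 ∧ p4))) ∧ (p6 ∧ p4)) ∨ ¬((p4 ∨ p6) ∧ p4)) ∧ ¬(¬¬(p4 ∧ p6) ∨ p6) = T ∧ T = T
p4 ∧ (¬¬(¬((¬(((p4 ∨ p6) ∧ ¬¬(p4 ∧ p6)) ∧ p6) ∧ ¬(p6 ∨ (p6 ∧ p4))) ∧ (p6 ∧ p4)) ∨ ¬((p4 ∨ p6) ∧ p4)) ∧ ¬(¬¬(p4 ∧ p6) ∨ p6)) = T ∧ T = T

T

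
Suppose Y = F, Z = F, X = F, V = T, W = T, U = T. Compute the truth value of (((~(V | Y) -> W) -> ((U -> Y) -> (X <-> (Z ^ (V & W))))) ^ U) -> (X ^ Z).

V | Y = T | F = T
~(V | Y) = ~T = F
~(V | Y) -> W = F -> T = T
U -> Y = T -> F = F
V & W = T & T = T
Z ^ (V & W) = F ^ T = T
X <-> (Z ^ (V & W)) = F <-> T = F
(U -> Y) -> (X <-> (Z ^ (V & W))) = F -> F = T
(~(V | Y) -> W) -> ((U -> Y) -> (X <-> (Z ^ (V & W)))) = T -> T = T
((~(V | Y) -> W) -> ((U -> Y) -> (X <-> (Z ^ (V & W))))) ^ U = T ^ T = F
X ^ Z = F ^ F = F
(((~(V | Y) -> W) -> ((U -> Y) -> (X <-> (Z ^ (V & W))))) ^ U) -> (X ^ Z) = F -> F = T

T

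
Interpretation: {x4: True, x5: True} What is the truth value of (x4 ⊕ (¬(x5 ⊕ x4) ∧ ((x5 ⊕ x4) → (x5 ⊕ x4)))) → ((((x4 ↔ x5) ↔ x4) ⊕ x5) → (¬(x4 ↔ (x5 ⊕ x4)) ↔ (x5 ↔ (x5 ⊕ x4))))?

Substituting x4=True, x5=True:
x5 ⊕ x4 = True ⊕ True = False
¬(x5 ⊕ x4) = ¬False = True
x5 ⊕ x4 = True ⊕ True = False
x5 ⊕ x4 = True ⊕ True = False
(x5 ⊕ x4) → (x5 ⊕ x4) = False → False = True
¬(x5 ⊕ x4) ∧ ((x5 ⊕ x4) → (x5 ⊕ x4)) = True ∧ True = True
x4 ⊕ (¬(x5 ⊕ x4) ∧ ((x5 ⊕ x4) → (x5 ⊕ x4))) = True ⊕ True = False
x4 ↔ x5 = True ↔ True = True
(x4 ↔ x5) ↔ x4 = True ↔ True = True
((x4 ↔ x5) ↔ x4) ⊕ x5 = True ⊕ True = False
x5 ⊕ x4 = True ⊕ True = False
x4 ↔ (x5 ⊕ x4) = True ↔ False = False
¬(x4 ↔ (x5 ⊕ x4)) = ¬False = True
x5 ⊕ x4 = True ⊕ True = False
x5 ↔ (x5 ⊕ x4) = True ↔ False = False
¬(x4 ↔ (x5 ⊕ x4)) ↔ (x5 ↔ (x5 ⊕ x4)) = True ↔ False = False
(((x4 ↔ x5) ↔ x4) ⊕ x5) → (¬(x4 ↔ (x5 ⊕ x4)) ↔ (x5 ↔ (x5 ⊕ x4))) = False → False = True
(x4 ⊕ (¬(x5 ⊕ x4) ∧ ((x5 ⊕ x4) → (x5 ⊕ x4)))) → ((((x4 ↔ x5) ↔ x4) ⊕ x5) → (¬(x4 ↔ (x5 ⊕ x4)) ↔ (x5 ↔ (x5 ⊕ x4)))) = False → True = True

True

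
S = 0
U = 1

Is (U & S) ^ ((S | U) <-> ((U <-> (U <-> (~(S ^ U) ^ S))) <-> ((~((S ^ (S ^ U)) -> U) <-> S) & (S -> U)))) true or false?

0

U & S = 1 & 0 = 0
S | U = 0 | 1 = 1
S ^ U = 0 ^ 1 = 1
~(S ^ U) = ~1 = 0
~(S ^ U) ^ S = 0 ^ 0 = 0
U <-> (~(S ^ U) ^ S) = 1 <-> 0 = 0
U <-> (U <-> (~(S ^ U) ^ S)) = 1 <-> 0 = 0
S ^ U = 0 ^ 1 = 1
S ^ (S ^ U) = 0 ^ 1 = 1
(S ^ (S ^ U)) -> U = 1 -> 1 = 1
~((S ^ (S ^ U)) -> U) = ~1 = 0
~((S ^ (S ^ U)) -> U) <-> S = 0 <-> 0 = 1
S -> U = 0 -> 1 = 1
(~((S ^ (S ^ U)) -> U) <-> S) & (S -> U) = 1 & 1 = 1
(U <-> (U <-> (~(S ^ U) ^ S))) <-> ((~((S ^ (S ^ U)) -> U) <-> S) & (S -> U)) = 0 <-> 1 = 0
(S | U) <-> ((U <-> (U <-> (~(S ^ U) ^ S))) <-> ((~((S ^ (S ^ U)) -> U) <-> S) & (S -> U))) = 1 <-> 0 = 0
(U & S) ^ ((S | U) <-> ((U <-> (U <-> (~(S ^ U) ^ S))) <-> ((~((S ^ (S ^ U)) -> U) <-> S) & (S -> U)))) = 0 ^ 0 = 0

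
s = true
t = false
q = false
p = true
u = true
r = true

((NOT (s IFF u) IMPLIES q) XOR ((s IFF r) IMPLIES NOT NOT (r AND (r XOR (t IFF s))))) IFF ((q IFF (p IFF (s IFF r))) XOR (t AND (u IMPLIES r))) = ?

s IFF u = true IFF true = true
NOT (s IFF u) = NOT true = false
NOT (s IFF u) IMPLIES q = false IMPLIES false = true
s IFF r = true IFF true = true
t IFF s = false IFF true = false
r XOR (t IFF s) = true XOR false = true
r AND (r XOR (t IFF s)) = true AND true = true
NOT (r AND (r XOR (t IFF s))) = NOT true = false
NOT NOT (r AND (r XOR (t IFF s))) = NOT false = true
(s IFF r) IMPLIES NOT NOT (r AND (r XOR (t IFF s))) = true IMPLIES true = true
(NOT (s IFF u) IMPLIES q) XOR ((s IFF r) IMPLIES NOT NOT (r AND (r XOR (t IFF s)))) = true XOR true = false
s IFF r = true IFF true = true
p IFF (s IFF r) = true IFF true = true
q IFF (p IFF (s IFF r)) = false IFF true = false
u IMPLIES r = true IMPLIES true = true
t AND (u IMPLIES r) = false AND true = false
(q IFF (p IFF (s IFF r))) XOR (t AND (u IMPLIES r)) = false XOR false = false
((NOT (s IFF u) IMPLIES q) XOR ((s IFF r) IMPLIES NOT NOT (r AND (r XOR (t IFF s))))) IFF ((q IFF (p IFF (s IFF r))) XOR (t AND (u IMPLIES r))) = false IFF false = true

true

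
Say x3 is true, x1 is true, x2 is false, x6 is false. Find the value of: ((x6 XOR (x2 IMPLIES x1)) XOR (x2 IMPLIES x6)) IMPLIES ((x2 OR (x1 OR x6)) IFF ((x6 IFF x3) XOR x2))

x2 IMPLIES x1 = F IMPLIES T = T
x6 XOR (x2 IMPLIES x1) = F XOR T = T
x2 IMPLIES x6 = F IMPLIES F = T
(x6 XOR (x2 IMPLIES x1)) XOR (x2 IMPLIES x6) = T XOR T = F
x1 OR x6 = T OR F = T
x2 OR (x1 OR x6) = F OR T = T
x6 IFF x3 = F IFF T = F
(x6 IFF x3) XOR x2 = F XOR F = F
(x2 OR (x1 OR x6)) IFF ((x6 IFF x3) XOR x2) = T IFF F = F
((x6 XOR (x2 IMPLIES x1)) XOR (x2 IMPLIES x6)) IMPLIES ((x2 OR (x1 OR x6)) IFF ((x6 IFF x3) XOR x2)) = F IMPLIES F = T

T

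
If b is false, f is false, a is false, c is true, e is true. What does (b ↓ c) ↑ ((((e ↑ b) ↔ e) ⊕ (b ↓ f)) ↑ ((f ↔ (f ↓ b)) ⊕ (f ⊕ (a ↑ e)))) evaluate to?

T

Substituting b=F, f=F, a=F, c=T, e=T:
b ↓ c = F ↓ T = F
e ↑ b = T ↑ F = T
(e ↑ b) ↔ e = T ↔ T = T
b ↓ f = F ↓ F = T
((e ↑ b) ↔ e) ⊕ (b ↓ f) = T ⊕ T = F
f ↓ b = F ↓ F = T
f ↔ (f ↓ b) = F ↔ T = F
a ↑ e = F ↑ T = T
f ⊕ (a ↑ e) = F ⊕ T = T
(f ↔ (f ↓ b)) ⊕ (f ⊕ (a ↑ e)) = F ⊕ T = T
(((e ↑ b) ↔ e) ⊕ (b ↓ f)) ↑ ((f ↔ (f ↓ b)) ⊕ (f ⊕ (a ↑ e))) = F ↑ T = T
(b ↓ c) ↑ ((((e ↑ b) ↔ e) ⊕ (b ↓ f)) ↑ ((f ↔ (f ↓ b)) ⊕ (f ⊕ (a ↑ e)))) = F ↑ T = T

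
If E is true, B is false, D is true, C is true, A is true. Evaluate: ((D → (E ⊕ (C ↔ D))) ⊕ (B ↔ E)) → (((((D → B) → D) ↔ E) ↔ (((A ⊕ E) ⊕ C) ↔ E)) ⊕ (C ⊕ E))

True

C ↔ D = True ↔ True = True
E ⊕ (C ↔ D) = True ⊕ True = False
D → (E ⊕ (C ↔ D)) = True → False = False
B ↔ E = False ↔ True = False
(D → (E ⊕ (C ↔ D))) ⊕ (B ↔ E) = False ⊕ False = False
D → B = True → False = False
(D → B) → D = False → True = True
((D → B) → D) ↔ E = True ↔ True = True
A ⊕ E = True ⊕ True = False
(A ⊕ E) ⊕ C = False ⊕ True = True
((A ⊕ E) ⊕ C) ↔ E = True ↔ True = True
(((D → B) → D) ↔ E) ↔ (((A ⊕ E) ⊕ C) ↔ E) = True ↔ True = True
C ⊕ E = True ⊕ True = False
((((D → B) → D) ↔ E) ↔ (((A ⊕ E) ⊕ C) ↔ E)) ⊕ (C ⊕ E) = True ⊕ False = True
((D → (E ⊕ (C ↔ D))) ⊕ (B ↔ E)) → (((((D → B) → D) ↔ E) ↔ (((A ⊕ E) ⊕ C) ↔ E)) ⊕ (C ⊕ E)) = False → True = True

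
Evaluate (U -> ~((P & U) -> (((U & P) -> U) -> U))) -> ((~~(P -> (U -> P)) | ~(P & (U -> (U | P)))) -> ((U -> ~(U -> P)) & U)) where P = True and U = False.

False

P & U = True & False = False
U & P = False & True = False
(U & P) -> U = False -> False = True
((U & P) -> U) -> U = True -> False = False
(P & U) -> (((U & P) -> U) -> U) = False -> False = True
~((P & U) -> (((U & P) -> U) -> U)) = ~True = False
U -> ~((P & U) -> (((U & P) -> U) -> U)) = False -> False = True
U -> P = False -> True = True
P -> (U -> P) = True -> True = True
~(P -> (U -> P)) = ~True = False
~~(P -> (U -> P)) = ~False = True
U | P = False | True = True
U -> (U | P) = False -> True = True
P & (U -> (U | P)) = True & True = True
~(P & (U -> (U | P))) = ~True = False
~~(P -> (U -> P)) | ~(P & (U -> (U | P))) = True | False = True
U -> P = False -> True = True
~(U -> P) = ~True = False
U -> ~(U -> P) = False -> False = True
(U -> ~(U -> P)) & U = True & False = False
(~~(P -> (U -> P)) | ~(P & (U -> (U | P)))) -> ((U -> ~(U -> P)) & U) = True -> False = False
(U -> ~((P & U) -> (((U & P) -> U) -> U))) -> ((~~(P -> (U -> P)) | ~(P & (U -> (U | P)))) -> ((U -> ~(U -> P)) & U)) = True -> False = False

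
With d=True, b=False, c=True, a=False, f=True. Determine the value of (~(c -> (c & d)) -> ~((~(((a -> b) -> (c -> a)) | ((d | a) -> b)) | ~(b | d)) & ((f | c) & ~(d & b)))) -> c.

True

Substituting d=True, b=False, c=True, a=False, f=True:
c & d = True & True = True
c -> (c & d) = True -> True = True
~(c -> (c & d)) = ~True = False
a -> b = False -> False = True
c -> a = True -> False = False
(a -> b) -> (c -> a) = True -> False = False
d | a = True | False = True
(d | a) -> b = True -> False = False
((a -> b) -> (c -> a)) | ((d | a) -> b) = False | False = False
~(((a -> b) -> (c -> a)) | ((d | a) -> b)) = ~False = True
b | d = False | True = True
~(b | d) = ~True = False
~(((a -> b) -> (c -> a)) | ((d | a) -> b)) | ~(b | d) = True | False = True
f | c = True | True = True
d & b = True & False = False
~(d & b) = ~False = True
(f | c) & ~(d & b) = True & True = True
(~(((a -> b) -> (c -> a)) | ((d | a) -> b)) | ~(b | d)) & ((f | c) & ~(d & b)) = True & True = True
~((~(((a -> b) -> (c -> a)) | ((d | a) -> b)) | ~(b | d)) & ((f | c) & ~(d & b))) = ~True = False
~(c -> (c & d)) -> ~((~(((a -> b) -> (c -> a)) | ((d | a) -> b)) | ~(b | d)) & ((f | c) & ~(d & b))) = False -> False = True
(~(c -> (c & d)) -> ~((~(((a -> b) -> (c -> a)) | ((d | a) -> b)) | ~(b | d)) & ((f | c) & ~(d & b)))) -> c = True -> True = True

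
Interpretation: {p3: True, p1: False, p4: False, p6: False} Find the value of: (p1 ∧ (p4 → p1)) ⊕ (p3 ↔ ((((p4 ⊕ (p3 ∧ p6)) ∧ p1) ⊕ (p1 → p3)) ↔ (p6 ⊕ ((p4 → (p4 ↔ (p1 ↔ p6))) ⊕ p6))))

p4 → p1 = False → False = True
p1 ∧ (p4 → p1) = False ∧ True = False
p3 ∧ p6 = True ∧ False = False
p4 ⊕ (p3 ∧ p6) = False ⊕ False = False
(p4 ⊕ (p3 ∧ p6)) ∧ p1 = False ∧ False = False
p1 → p3 = False → True = True
((p4 ⊕ (p3 ∧ p6)) ∧ p1) ⊕ (p1 → p3) = False ⊕ True = True
p1 ↔ p6 = False ↔ False = True
p4 ↔ (p1 ↔ p6) = False ↔ True = False
p4 → (p4 ↔ (p1 ↔ p6)) = False → False = True
(p4 → (p4 ↔ (p1 ↔ p6))) ⊕ p6 = True ⊕ False = True
p6 ⊕ ((p4 → (p4 ↔ (p1 ↔ p6))) ⊕ p6) = False ⊕ True = True
(((p4 ⊕ (p3 ∧ p6)) ∧ p1) ⊕ (p1 → p3)) ↔ (p6 ⊕ ((p4 → (p4 ↔ (p1 ↔ p6))) ⊕ p6)) = True ↔ True = True
p3 ↔ ((((p4 ⊕ (p3 ∧ p6)) ∧ p1) ⊕ (p1 → p3)) ↔ (p6 ⊕ ((p4 → (p4 ↔ (p1 ↔ p6))) ⊕ p6))) = True ↔ True = True
(p1 ∧ (p4 → p1)) ⊕ (p3 ↔ ((((p4 ⊕ (p3 ∧ p6)) ∧ p1) ⊕ (p1 → p3)) ↔ (p6 ⊕ ((p4 → (p4 ↔ (p1 ↔ p6))) ⊕ p6)))) = False ⊕ True = True

True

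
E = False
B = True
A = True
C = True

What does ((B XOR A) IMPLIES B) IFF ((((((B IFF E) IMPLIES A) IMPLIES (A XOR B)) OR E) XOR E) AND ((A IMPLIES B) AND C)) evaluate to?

Substituting E=False, B=True, A=True, C=True:
B XOR A = True XOR True = False
(B XOR A) IMPLIES B = False IMPLIES True = True
B IFF E = True IFF False = False
(B IFF E) IMPLIES A = False IMPLIES True = True
A XOR B = True XOR True = False
((B IFF E) IMPLIES A) IMPLIES (A XOR B) = True IMPLIES False = False
(((B IFF E) IMPLIES A) IMPLIES (A XOR B)) OR E = False OR False = False
((((B IFF E) IMPLIES A) IMPLIES (A XOR B)) OR E) XOR E = False XOR False = False
A IMPLIES B = True IMPLIES True = True
(A IMPLIES B) AND C = True AND True = True
(((((B IFF E) IMPLIES A) IMPLIES (A XOR B)) OR E) XOR E) AND ((A IMPLIES B) AND C) = False AND True = False
((B XOR A) IMPLIES B) IFF ((((((B IFF E) IMPLIES A) IMPLIES (A XOR B)) OR E) XOR E) AND ((A IMPLIES B) AND C)) = True IFF False = False

False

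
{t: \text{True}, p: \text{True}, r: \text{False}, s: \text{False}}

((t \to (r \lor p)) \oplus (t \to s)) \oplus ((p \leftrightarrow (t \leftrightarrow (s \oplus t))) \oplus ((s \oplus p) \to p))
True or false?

r \lor p = \text{False} \lor \text{True} = \text{True}
t \to (r \lor p) = \text{True} \to \text{True} = \text{True}
t \to s = \text{True} \to \text{False} = \text{False}
(t \to (r \lor p)) \oplus (t \to s) = \text{True} \oplus \text{False} = \text{True}
s \oplus t = \text{False} \oplus \text{True} = \text{True}
t \leftrightarrow (s \oplus t) = \text{True} \leftrightarrow \text{True} = \text{True}
p \leftrightarrow (t \leftrightarrow (s \oplus t)) = \text{True} \leftrightarrow \text{True} = \text{True}
s \oplus p = \text{False} \oplus \text{True} = \text{True}
(s \oplus p) \to p = \text{True} \to \text{True} = \text{True}
(p \leftrightarrow (t \leftrightarrow (s \oplus t))) \oplus ((s \oplus p) \to p) = \text{True} \oplus \text{True} = \text{False}
((t \to (r \lor p)) \oplus (t \to s)) \oplus ((p \leftrightarrow (t \leftrightarrow (s \oplus t))) \oplus ((s \oplus p) \to p)) = \text{True} \oplus \text{False} = \text{True}

\text{True}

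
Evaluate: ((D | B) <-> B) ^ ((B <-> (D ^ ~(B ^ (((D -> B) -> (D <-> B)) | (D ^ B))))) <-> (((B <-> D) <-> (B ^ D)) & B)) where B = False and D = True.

True

D | B = True | False = True
(D | B) <-> B = True <-> False = False
D -> B = True -> False = False
D <-> B = True <-> False = False
(D -> B) -> (D <-> B) = False -> False = True
D ^ B = True ^ False = True
((D -> B) -> (D <-> B)) | (D ^ B) = True | True = True
B ^ (((D -> B) -> (D <-> B)) | (D ^ B)) = False ^ True = True
~(B ^ (((D -> B) -> (D <-> B)) | (D ^ B))) = ~True = False
D ^ ~(B ^ (((D -> B) -> (D <-> B)) | (D ^ B))) = True ^ False = True
B <-> (D ^ ~(B ^ (((D -> B) -> (D <-> B)) | (D ^ B)))) = False <-> True = False
B <-> D = False <-> True = False
B ^ D = False ^ True = True
(B <-> D) <-> (B ^ D) = False <-> True = False
((B <-> D) <-> (B ^ D)) & B = False & False = False
(B <-> (D ^ ~(B ^ (((D -> B) -> (D <-> B)) | (D ^ B))))) <-> (((B <-> D) <-> (B ^ D)) & B) = False <-> False = True
((D | B) <-> B) ^ ((B <-> (D ^ ~(B ^ (((D -> B) -> (D <-> B)) | (D ^ B))))) <-> (((B <-> D) <-> (B ^ D)) & B)) = False ^ True = True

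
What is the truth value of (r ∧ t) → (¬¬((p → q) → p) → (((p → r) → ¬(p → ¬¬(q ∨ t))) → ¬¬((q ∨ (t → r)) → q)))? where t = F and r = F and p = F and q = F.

T

r ∧ t = F ∧ F = F
p → q = F → F = T
(p → q) → p = T → F = F
¬((p → q) → p) = ¬F = T
¬¬((p → q) → p) = ¬T = F
p → r = F → F = T
q ∨ t = F ∨ F = F
¬(q ∨ t) = ¬F = T
¬¬(q ∨ t) = ¬T = F
p → ¬¬(q ∨ t) = F → F = T
¬(p → ¬¬(q ∨ t)) = ¬T = F
(p → r) → ¬(p → ¬¬(q ∨ t)) = T → F = F
t → r = F → F = T
q ∨ (t → r) = F ∨ T = T
(q ∨ (t → r)) → q = T → F = F
¬((q ∨ (t → r)) → q) = ¬F = T
¬¬((q ∨ (t → r)) → q) = ¬T = F
((p → r) → ¬(p → ¬¬(q ∨ t))) → ¬¬((q ∨ (t → r)) → q) = F → F = T
¬¬((p → q) → p) → (((p → r) → ¬(p → ¬¬(q ∨ t))) → ¬¬((q ∨ (t → r)) → q)) = F → T = T
(r ∧ t) → (¬¬((p → q) → p) → (((p → r) → ¬(p → ¬¬(q ∨ t))) → ¬¬((q ∨ (t → r)) → q))) = F → T = T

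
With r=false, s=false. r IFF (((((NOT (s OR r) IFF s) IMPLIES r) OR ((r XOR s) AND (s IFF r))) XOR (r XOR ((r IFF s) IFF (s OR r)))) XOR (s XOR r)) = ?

false

s OR r = false OR false = false
NOT (s OR r) = NOT false = true
NOT (s OR r) IFF s = true IFF false = false
(NOT (s OR r) IFF s) IMPLIES r = false IMPLIES false = true
r XOR s = false XOR false = false
s IFF r = false IFF false = true
(r XOR s) AND (s IFF r) = false AND true = false
((NOT (s OR r) IFF s) IMPLIES r) OR ((r XOR s) AND (s IFF r)) = true OR false = true
r IFF s = false IFF false = true
s OR r = false OR false = false
(r IFF s) IFF (s OR r) = true IFF false = false
r XOR ((r IFF s) IFF (s OR r)) = false XOR false = false
(((NOT (s OR r) IFF s) IMPLIES r) OR ((r XOR s) AND (s IFF r))) XOR (r XOR ((r IFF s) IFF (s OR r))) = true XOR false = true
s XOR r = false XOR false = false
((((NOT (s OR r) IFF s) IMPLIES r) OR ((r XOR s) AND (s IFF r))) XOR (r XOR ((r IFF s) IFF (s OR r)))) XOR (s XOR r) = true XOR false = true
r IFF (((((NOT (s OR r) IFF s) IMPLIES r) OR ((r XOR s) AND (s IFF r))) XOR (r XOR ((r IFF s) IFF (s OR r)))) XOR (s XOR r)) = false IFF true = false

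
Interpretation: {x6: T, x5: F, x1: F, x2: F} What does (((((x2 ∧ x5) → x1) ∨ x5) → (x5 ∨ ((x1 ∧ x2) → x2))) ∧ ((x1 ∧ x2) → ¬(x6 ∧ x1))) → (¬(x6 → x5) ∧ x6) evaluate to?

T

Substituting x6=T, x5=F, x1=F, x2=F:
x2 ∧ x5 = F ∧ F = F
(x2 ∧ x5) → x1 = F → F = T
((x2 ∧ x5) → x1) ∨ x5 = T ∨ F = T
x1 ∧ x2 = F ∧ F = F
(x1 ∧ x2) → x2 = F → F = T
x5 ∨ ((x1 ∧ x2) → x2) = F ∨ T = T
(((x2 ∧ x5) → x1) ∨ x5) → (x5 ∨ ((x1 ∧ x2) → x2)) = T → T = T
x1 ∧ x2 = F ∧ F = F
x6 ∧ x1 = T ∧ F = F
¬(x6 ∧ x1) = ¬F = T
(x1 ∧ x2) → ¬(x6 ∧ x1) = F → T = T
((((x2 ∧ x5) → x1) ∨ x5) → (x5 ∨ ((x1 ∧ x2) → x2))) ∧ ((x1 ∧ x2) → ¬(x6 ∧ x1)) = T ∧ T = T
x6 → x5 = T → F = F
¬(x6 → x5) = ¬F = T
¬(x6 → x5) ∧ x6 = T ∧ T = T
(((((x2 ∧ x5) → x1) ∨ x5) → (x5 ∨ ((x1 ∧ x2) → x2))) ∧ ((x1 ∧ x2) → ¬(x6 ∧ x1))) → (¬(x6 → x5) ∧ x6) = T → T = T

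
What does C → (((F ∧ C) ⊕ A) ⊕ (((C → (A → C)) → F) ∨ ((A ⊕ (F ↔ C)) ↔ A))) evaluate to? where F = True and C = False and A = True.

True

Substituting F=True, C=False, A=True:
F ∧ C = True ∧ False = False
(F ∧ C) ⊕ A = False ⊕ True = True
A → C = True → False = False
C → (A → C) = False → False = True
(C → (A → C)) → F = True → True = True
F ↔ C = True ↔ False = False
A ⊕ (F ↔ C) = True ⊕ False = True
(A ⊕ (F ↔ C)) ↔ A = True ↔ True = True
((C → (A → C)) → F) ∨ ((A ⊕ (F ↔ C)) ↔ A) = True ∨ True = True
((F ∧ C) ⊕ A) ⊕ (((C → (A → C)) → F) ∨ ((A ⊕ (F ↔ C)) ↔ A)) = True ⊕ True = False
C → (((F ∧ C) ⊕ A) ⊕ (((C → (A → C)) → F) ∨ ((A ⊕ (F ↔ C)) ↔ A))) = False → False = True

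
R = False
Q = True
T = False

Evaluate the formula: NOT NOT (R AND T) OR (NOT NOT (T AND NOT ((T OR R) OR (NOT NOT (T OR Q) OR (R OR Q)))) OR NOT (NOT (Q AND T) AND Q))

False

R AND T = False AND False = False
NOT (R AND T) = NOT False = True
NOT NOT (R AND T) = NOT True = False
T OR R = False OR False = False
T OR Q = False OR True = True
NOT (T OR Q) = NOT True = False
NOT NOT (T OR Q) = NOT False = True
R OR Q = False OR True = True
NOT NOT (T OR Q) OR (R OR Q) = True OR True = True
(T OR R) OR (NOT NOT (T OR Q) OR (R OR Q)) = False OR True = True
NOT ((T OR R) OR (NOT NOT (T OR Q) OR (R OR Q))) = NOT True = False
T AND NOT ((T OR R) OR (NOT NOT (T OR Q) OR (R OR Q))) = False AND False = False
NOT (T AND NOT ((T OR R) OR (NOT NOT (T OR Q) OR (R OR Q)))) = NOT False = True
NOT NOT (T AND NOT ((T OR R) OR (NOT NOT (T OR Q) OR (R OR Q)))) = NOT True = False
Q AND T = True AND False = False
NOT (Q AND T) = NOT False = True
NOT (Q AND T) AND Q = True AND True = True
NOT (NOT (Q AND T) AND Q) = NOT True = False
NOT NOT (T AND NOT ((T OR R) OR (NOT NOT (T OR Q) OR (R OR Q)))) OR NOT (NOT (Q AND T) AND Q) = False OR False = False
NOT NOT (R AND T) OR (NOT NOT (T AND NOT ((T OR R) OR (NOT NOT (T OR Q) OR (R OR Q)))) OR NOT (NOT (Q AND T) AND Q)) = False OR False = False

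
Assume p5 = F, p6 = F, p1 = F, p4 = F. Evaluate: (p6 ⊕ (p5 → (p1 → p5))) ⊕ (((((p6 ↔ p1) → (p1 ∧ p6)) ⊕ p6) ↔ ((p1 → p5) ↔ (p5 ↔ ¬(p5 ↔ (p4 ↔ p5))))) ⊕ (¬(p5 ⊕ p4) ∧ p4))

Substituting p5=F, p6=F, p1=F, p4=F:
p1 → p5 = F → F = T
p5 → (p1 → p5) = F → T = T
p6 ⊕ (p5 → (p1 → p5)) = F ⊕ T = T
p6 ↔ p1 = F ↔ F = T
p1 ∧ p6 = F ∧ F = F
(p6 ↔ p1) → (p1 ∧ p6) = T → F = F
((p6 ↔ p1) → (p1 ∧ p6)) ⊕ p6 = F ⊕ F = F
p1 → p5 = F → F = T
p4 ↔ p5 = F ↔ F = T
p5 ↔ (p4 ↔ p5) = F ↔ T = F
¬(p5 ↔ (p4 ↔ p5)) = ¬F = T
p5 ↔ ¬(p5 ↔ (p4 ↔ p5)) = F ↔ T = F
(p1 → p5) ↔ (p5 ↔ ¬(p5 ↔ (p4 ↔ p5))) = T ↔ F = F
(((p6 ↔ p1) → (p1 ∧ p6)) ⊕ p6) ↔ ((p1 → p5) ↔ (p5 ↔ ¬(p5 ↔ (p4 ↔ p5)))) = F ↔ F = T
p5 ⊕ p4 = F ⊕ F = F
¬(p5 ⊕ p4) = ¬F = T
¬(p5 ⊕ p4) ∧ p4 = T ∧ F = F
((((p6 ↔ p1) → (p1 ∧ p6)) ⊕ p6) ↔ ((p1 → p5) ↔ (p5 ↔ ¬(p5 ↔ (p4 ↔ p5))))) ⊕ (¬(p5 ⊕ p4) ∧ p4) = T ⊕ F = T
(p6 ⊕ (p5 → (p1 → p5))) ⊕ (((((p6 ↔ p1) → (p1 ∧ p6)) ⊕ p6) ↔ ((p1 → p5) ↔ (p5 ↔ ¬(p5 ↔ (p4 ↔ p5))))) ⊕ (¬(p5 ⊕ p4) ∧ p4)) = T ⊕ T = F

F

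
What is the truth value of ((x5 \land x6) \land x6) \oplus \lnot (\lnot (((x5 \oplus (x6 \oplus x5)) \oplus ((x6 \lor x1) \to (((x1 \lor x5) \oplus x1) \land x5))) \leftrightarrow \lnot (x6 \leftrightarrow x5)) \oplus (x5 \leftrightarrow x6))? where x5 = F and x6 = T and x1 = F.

T

x5 \land x6 = F \land T = F
(x5 \land x6) \land x6 = F \land T = F
x6 \oplus x5 = T \oplus F = T
x5 \oplus (x6 \oplus x5) = F \oplus T = T
x6 \lor x1 = T \lor F = T
x1 \lor x5 = F \lor F = F
(x1 \lor x5) \oplus x1 = F \oplus F = F
((x1 \lor x5) \oplus x1) \land x5 = F \land F = F
(x6 \lor x1) \to (((x1 \lor x5) \oplus x1) \land x5) = T \to F = F
(x5 \oplus (x6 \oplus x5)) \oplus ((x6 \lor x1) \to (((x1 \lor x5) \oplus x1) \land x5)) = T \oplus F = T
x6 \leftrightarrow x5 = T \leftrightarrow F = F
\lnot (x6 \leftrightarrow x5) = \lnot F = T
((x5 \oplus (x6 \oplus x5)) \oplus ((x6 \lor x1) \to (((x1 \lor x5) \oplus x1) \land x5))) \leftrightarrow \lnot (x6 \leftrightarrow x5) = T \leftrightarrow T = T
\lnot (((x5 \oplus (x6 \oplus x5)) \oplus ((x6 \lor x1) \to (((x1 \lor x5) \oplus x1) \land x5))) \leftrightarrow \lnot (x6 \leftrightarrow x5)) = \lnot T = F
x5 \leftrightarrow x6 = F \leftrightarrow T = F
\lnot (((x5 \oplus (x6 \oplus x5)) \oplus ((x6 \lor x1) \to (((x1 \lor x5) \oplus x1) \land x5))) \leftrightarrow \lnot (x6 \leftrightarrow x5)) \oplus (x5 \leftrightarrow x6) = F \oplus F = F
\lnot (\lnot (((x5 \oplus (x6 \oplus x5)) \oplus ((x6 \lor x1) \to (((x1 \lor x5) \oplus x1) \land x5))) \leftrightarrow \lnot (x6 \leftrightarrow x5)) \oplus (x5 \leftrightarrow x6)) = \lnot F = T
((x5 \land x6) \land x6) \oplus \lnot (\lnot (((x5 \oplus (x6 \oplus x5)) \oplus ((x6 \lor x1) \to (((x1 \lor x5) \oplus x1) \land x5))) \leftrightarrow \lnot (x6 \leftrightarrow x5)) \oplus (x5 \leftrightarrow x6)) = F \oplus T = T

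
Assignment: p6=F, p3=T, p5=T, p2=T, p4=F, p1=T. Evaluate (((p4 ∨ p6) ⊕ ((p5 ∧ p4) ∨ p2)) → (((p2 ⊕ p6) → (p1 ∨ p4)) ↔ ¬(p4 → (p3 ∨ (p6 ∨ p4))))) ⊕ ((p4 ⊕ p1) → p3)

T

p4 ∨ p6 = F ∨ F = F
p5 ∧ p4 = T ∧ F = F
(p5 ∧ p4) ∨ p2 = F ∨ T = T
(p4 ∨ p6) ⊕ ((p5 ∧ p4) ∨ p2) = F ⊕ T = T
p2 ⊕ p6 = T ⊕ F = T
p1 ∨ p4 = T ∨ F = T
(p2 ⊕ p6) → (p1 ∨ p4) = T → T = T
p6 ∨ p4 = F ∨ F = F
p3 ∨ (p6 ∨ p4) = T ∨ F = T
p4 → (p3 ∨ (p6 ∨ p4)) = F → T = T
¬(p4 → (p3 ∨ (p6 ∨ p4))) = ¬T = F
((p2 ⊕ p6) → (p1 ∨ p4)) ↔ ¬(p4 → (p3 ∨ (p6 ∨ p4))) = T ↔ F = F
((p4 ∨ p6) ⊕ ((p5 ∧ p4) ∨ p2)) → (((p2 ⊕ p6) → (p1 ∨ p4)) ↔ ¬(p4 → (p3 ∨ (p6 ∨ p4)))) = T → F = F
p4 ⊕ p1 = F ⊕ T = T
(p4 ⊕ p1) → p3 = T → T = T
(((p4 ∨ p6) ⊕ ((p5 ∧ p4) ∨ p2)) → (((p2 ⊕ p6) → (p1 ∨ p4)) ↔ ¬(p4 → (p3 ∨ (p6 ∨ p4))))) ⊕ ((p4 ⊕ p1) → p3) = F ⊕ T = T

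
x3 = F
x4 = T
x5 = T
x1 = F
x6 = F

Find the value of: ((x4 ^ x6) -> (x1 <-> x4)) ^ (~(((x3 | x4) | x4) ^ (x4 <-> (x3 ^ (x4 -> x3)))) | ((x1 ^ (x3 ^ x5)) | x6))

T

x4 ^ x6 = T ^ F = T
x1 <-> x4 = F <-> T = F
(x4 ^ x6) -> (x1 <-> x4) = T -> F = F
x3 | x4 = F | T = T
(x3 | x4) | x4 = T | T = T
x4 -> x3 = T -> F = F
x3 ^ (x4 -> x3) = F ^ F = F
x4 <-> (x3 ^ (x4 -> x3)) = T <-> F = F
((x3 | x4) | x4) ^ (x4 <-> (x3 ^ (x4 -> x3))) = T ^ F = T
~(((x3 | x4) | x4) ^ (x4 <-> (x3 ^ (x4 -> x3)))) = ~T = F
x3 ^ x5 = F ^ T = T
x1 ^ (x3 ^ x5) = F ^ T = T
(x1 ^ (x3 ^ x5)) | x6 = T | F = T
~(((x3 | x4) | x4) ^ (x4 <-> (x3 ^ (x4 -> x3)))) | ((x1 ^ (x3 ^ x5)) | x6) = F | T = T
((x4 ^ x6) -> (x1 <-> x4)) ^ (~(((x3 | x4) | x4) ^ (x4 <-> (x3 ^ (x4 -> x3)))) | ((x1 ^ (x3 ^ x5)) | x6)) = F ^ T = T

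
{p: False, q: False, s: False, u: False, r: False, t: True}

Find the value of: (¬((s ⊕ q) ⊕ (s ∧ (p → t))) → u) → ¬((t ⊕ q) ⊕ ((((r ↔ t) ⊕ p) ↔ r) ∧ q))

True

s ⊕ q = False ⊕ False = False
p → t = False → True = True
s ∧ (p → t) = False ∧ True = False
(s ⊕ q) ⊕ (s ∧ (p → t)) = False ⊕ False = False
¬((s ⊕ q) ⊕ (s ∧ (p → t))) = ¬False = True
¬((s ⊕ q) ⊕ (s ∧ (p → t))) → u = True → False = False
t ⊕ q = True ⊕ False = True
r ↔ t = False ↔ True = False
(r ↔ t) ⊕ p = False ⊕ False = False
((r ↔ t) ⊕ p) ↔ r = False ↔ False = True
(((r ↔ t) ⊕ p) ↔ r) ∧ q = True ∧ False = False
(t ⊕ q) ⊕ ((((r ↔ t) ⊕ p) ↔ r) ∧ q) = True ⊕ False = True
¬((t ⊕ q) ⊕ ((((r ↔ t) ⊕ p) ↔ r) ∧ q)) = ¬True = False
(¬((s ⊕ q) ⊕ (s ∧ (p → t))) → u) → ¬((t ⊕ q) ⊕ ((((r ↔ t) ⊕ p) ↔ r) ∧ q)) = False → False = True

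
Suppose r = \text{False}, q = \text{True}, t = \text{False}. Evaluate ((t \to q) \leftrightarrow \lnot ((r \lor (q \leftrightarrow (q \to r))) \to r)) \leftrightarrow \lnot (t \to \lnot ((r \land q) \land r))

\text{True}

t \to q = \text{False} \to \text{True} = \text{True}
q \to r = \text{True} \to \text{False} = \text{False}
q \leftrightarrow (q \to r) = \text{True} \leftrightarrow \text{False} = \text{False}
r \lor (q \leftrightarrow (q \to r)) = \text{False} \lor \text{False} = \text{False}
(r \lor (q \leftrightarrow (q \to r))) \to r = \text{False} \to \text{False} = \text{True}
\lnot ((r \lor (q \leftrightarrow (q \to r))) \to r) = \lnot \text{True} = \text{False}
(t \to q) \leftrightarrow \lnot ((r \lor (q \leftrightarrow (q \to r))) \to r) = \text{True} \leftrightarrow \text{False} = \text{False}
r \land q = \text{False} \land \text{True} = \text{False}
(r \land q) \land r = \text{False} \land \text{False} = \text{False}
\lnot ((r \land q) \land r) = \lnot \text{False} = \text{True}
t \to \lnot ((r \land q) \land r) = \text{False} \to \text{True} = \text{True}
\lnot (t \to \lnot ((r \land q) \land r)) = \lnot \text{True} = \text{False}
((t \to q) \leftrightarrow \lnot ((r \lor (q \leftrightarrow (q \to r))) \to r)) \leftrightarrow \lnot (t \to \lnot ((r \land q) \land r)) = \text{False} \leftrightarrow \text{False} = \text{True}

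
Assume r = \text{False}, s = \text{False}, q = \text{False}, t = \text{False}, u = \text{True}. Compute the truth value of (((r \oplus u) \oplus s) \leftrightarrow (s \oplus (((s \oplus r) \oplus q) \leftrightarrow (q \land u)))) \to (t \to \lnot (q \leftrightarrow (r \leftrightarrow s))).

Substituting r=\text{False}, s=\text{False}, q=\text{False}, t=\text{False}, u=\text{True}:
r \oplus u = \text{False} \oplus \text{True} = \text{True}
(r \oplus u) \oplus s = \text{True} \oplus \text{False} = \text{True}
s \oplus r = \text{False} \oplus \text{False} = \text{False}
(s \oplus r) \oplus q = \text{False} \oplus \text{False} = \text{False}
q \land u = \text{False} \land \text{True} = \text{False}
((s \oplus r) \oplus q) \leftrightarrow (q \land u) = \text{False} \leftrightarrow \text{False} = \text{True}
s \oplus (((s \oplus r) \oplus q) \leftrightarrow (q \land u)) = \text{False} \oplus \text{True} = \text{True}
((r \oplus u) \oplus s) \leftrightarrow (s \oplus (((s \oplus r) \oplus q) \leftrightarrow (q \land u))) = \text{True} \leftrightarrow \text{True} = \text{True}
r \leftrightarrow s = \text{False} \leftrightarrow \text{False} = \text{True}
q \leftrightarrow (r \leftrightarrow s) = \text{False} \leftrightarrow \text{True} = \text{False}
\lnot (q \leftrightarrow (r \leftrightarrow s)) = \lnot \text{False} = \text{True}
t \to \lnot (q \leftrightarrow (r \leftrightarrow s)) = \text{False} \to \text{True} = \text{True}
(((r \oplus u) \oplus s) \leftrightarrow (s \oplus (((s \oplus r) \oplus q) \leftrightarrow (q \land u)))) \to (t \to \lnot (q \leftrightarrow (r \leftrightarrow s))) = \text{True} \to \text{True} = \text{True}

\text{True}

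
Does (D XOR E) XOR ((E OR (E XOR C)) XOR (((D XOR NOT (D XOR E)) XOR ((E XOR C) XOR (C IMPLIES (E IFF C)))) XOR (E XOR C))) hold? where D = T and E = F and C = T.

Substituting D=T, E=F, C=T:
D XOR E = T XOR F = T
E XOR C = F XOR T = T
E OR (E XOR C) = F OR T = T
D XOR E = T XOR F = T
NOT (D XOR E) = NOT T = F
D XOR NOT (D XOR E) = T XOR F = T
E XOR C = F XOR T = T
E IFF C = F IFF T = F
C IMPLIES (E IFF C) = T IMPLIES F = F
(E XOR C) XOR (C IMPLIES (E IFF C)) = T XOR F = T
(D XOR NOT (D XOR E)) XOR ((E XOR C) XOR (C IMPLIES (E IFF C))) = T XOR T = F
E XOR C = F XOR T = T
((D XOR NOT (D XOR E)) XOR ((E XOR C) XOR (C IMPLIES (E IFF C)))) XOR (E XOR C) = F XOR T = T
(E OR (E XOR C)) XOR (((D XOR NOT (D XOR E)) XOR ((E XOR C) XOR (C IMPLIES (E IFF C)))) XOR (E XOR C)) = T XOR T = F
(D XOR E) XOR ((E OR (E XOR C)) XOR (((D XOR NOT (D XOR E)) XOR ((E XOR C) XOR (C IMPLIES (E IFF C)))) XOR (E XOR C))) = T XOR F = T

T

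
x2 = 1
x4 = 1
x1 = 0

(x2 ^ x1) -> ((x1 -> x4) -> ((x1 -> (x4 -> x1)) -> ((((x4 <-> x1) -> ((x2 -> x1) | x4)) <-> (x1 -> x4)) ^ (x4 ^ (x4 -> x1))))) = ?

0

x2 ^ x1 = 1 ^ 0 = 1
x1 -> x4 = 0 -> 1 = 1
x4 -> x1 = 1 -> 0 = 0
x1 -> (x4 -> x1) = 0 -> 0 = 1
x4 <-> x1 = 1 <-> 0 = 0
x2 -> x1 = 1 -> 0 = 0
(x2 -> x1) | x4 = 0 | 1 = 1
(x4 <-> x1) -> ((x2 -> x1) | x4) = 0 -> 1 = 1
x1 -> x4 = 0 -> 1 = 1
((x4 <-> x1) -> ((x2 -> x1) | x4)) <-> (x1 -> x4) = 1 <-> 1 = 1
x4 -> x1 = 1 -> 0 = 0
x4 ^ (x4 -> x1) = 1 ^ 0 = 1
(((x4 <-> x1) -> ((x2 -> x1) | x4)) <-> (x1 -> x4)) ^ (x4 ^ (x4 -> x1)) = 1 ^ 1 = 0
(x1 -> (x4 -> x1)) -> ((((x4 <-> x1) -> ((x2 -> x1) | x4)) <-> (x1 -> x4)) ^ (x4 ^ (x4 -> x1))) = 1 -> 0 = 0
(x1 -> x4) -> ((x1 -> (x4 -> x1)) -> ((((x4 <-> x1) -> ((x2 -> x1) | x4)) <-> (x1 -> x4)) ^ (x4 ^ (x4 -> x1)))) = 1 -> 0 = 0
(x2 ^ x1) -> ((x1 -> x4) -> ((x1 -> (x4 -> x1)) -> ((((x4 <-> x1) -> ((x2 -> x1) | x4)) <-> (x1 -> x4)) ^ (x4 ^ (x4 -> x1))))) = 1 -> 0 = 0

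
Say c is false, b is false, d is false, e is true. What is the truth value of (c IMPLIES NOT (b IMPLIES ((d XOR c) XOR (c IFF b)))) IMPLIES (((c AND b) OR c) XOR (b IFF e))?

Substituting c=false, b=false, d=false, e=true:
d XOR c = false XOR false = false
c IFF b = false IFF false = true
(d XOR c) XOR (c IFF b) = false XOR true = true
b IMPLIES ((d XOR c) XOR (c IFF b)) = false IMPLIES true = true
NOT (b IMPLIES ((d XOR c) XOR (c IFF b))) = NOT true = false
c IMPLIES NOT (b IMPLIES ((d XOR c) XOR (c IFF b))) = false IMPLIES false = true
c AND b = false AND false = false
(c AND b) OR c = false OR false = false
b IFF e = false IFF true = false
((c AND b) OR c) XOR (b IFF e) = false XOR false = false
(c IMPLIES NOT (b IMPLIES ((d XOR c) XOR (c IFF b)))) IMPLIES (((c AND b) OR c) XOR (b IFF e)) = true IMPLIES false = false

false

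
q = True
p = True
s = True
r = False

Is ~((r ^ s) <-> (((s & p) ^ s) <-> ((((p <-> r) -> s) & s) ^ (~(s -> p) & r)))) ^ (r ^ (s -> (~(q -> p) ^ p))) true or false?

Substituting q=True, p=True, s=True, r=False:
r ^ s = False ^ True = True
s & p = True & True = True
(s & p) ^ s = True ^ True = False
p <-> r = True <-> False = False
(p <-> r) -> s = False -> True = True
((p <-> r) -> s) & s = True & True = True
s -> p = True -> True = True
~(s -> p) = ~True = False
~(s -> p) & r = False & False = False
(((p <-> r) -> s) & s) ^ (~(s -> p) & r) = True ^ False = True
((s & p) ^ s) <-> ((((p <-> r) -> s) & s) ^ (~(s -> p) & r)) = False <-> True = False
(r ^ s) <-> (((s & p) ^ s) <-> ((((p <-> r) -> s) & s) ^ (~(s -> p) & r))) = True <-> False = False
~((r ^ s) <-> (((s & p) ^ s) <-> ((((p <-> r) -> s) & s) ^ (~(s -> p) & r)))) = ~False = True
q -> p = True -> True = True
~(q -> p) = ~True = False
~(q -> p) ^ p = False ^ True = True
s -> (~(q -> p) ^ p) = True -> True = True
r ^ (s -> (~(q -> p) ^ p)) = False ^ True = True
~((r ^ s) <-> (((s & p) ^ s) <-> ((((p <-> r) -> s) & s) ^ (~(s -> p) & r)))) ^ (r ^ (s -> (~(q -> p) ^ p))) = True ^ True = False

False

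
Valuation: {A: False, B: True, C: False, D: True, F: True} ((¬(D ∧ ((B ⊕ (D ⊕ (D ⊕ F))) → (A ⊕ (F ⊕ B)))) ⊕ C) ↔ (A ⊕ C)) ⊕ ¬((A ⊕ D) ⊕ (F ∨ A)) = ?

Substituting A=False, B=True, C=False, D=True, F=True:
D ⊕ F = True ⊕ True = False
D ⊕ (D ⊕ F) = True ⊕ False = True
B ⊕ (D ⊕ (D ⊕ F)) = True ⊕ True = False
F ⊕ B = True ⊕ True = False
A ⊕ (F ⊕ B) = False ⊕ False = False
(B ⊕ (D ⊕ (D ⊕ F))) → (A ⊕ (F ⊕ B)) = False → False = True
D ∧ ((B ⊕ (D ⊕ (D ⊕ F))) → (A ⊕ (F ⊕ B))) = True ∧ True = True
¬(D ∧ ((B ⊕ (D ⊕ (D ⊕ F))) → (A ⊕ (F ⊕ B)))) = ¬True = False
¬(D ∧ ((B ⊕ (D ⊕ (D ⊕ F))) → (A ⊕ (F ⊕ B)))) ⊕ C = False ⊕ False = False
A ⊕ C = False ⊕ False = False
(¬(D ∧ ((B ⊕ (D ⊕ (D ⊕ F))) → (A ⊕ (F ⊕ B)))) ⊕ C) ↔ (A ⊕ C) = False ↔ False = True
A ⊕ D = False ⊕ True = True
F ∨ A = True ∨ False = True
(A ⊕ D) ⊕ (F ∨ A) = True ⊕ True = False
¬((A ⊕ D) ⊕ (F ∨ A)) = ¬False = True
((¬(D ∧ ((B ⊕ (D ⊕ (D ⊕ F))) → (A ⊕ (F ⊕ B)))) ⊕ C) ↔ (A ⊕ C)) ⊕ ¬((A ⊕ D) ⊕ (F ∨ A)) = True ⊕ True = False

False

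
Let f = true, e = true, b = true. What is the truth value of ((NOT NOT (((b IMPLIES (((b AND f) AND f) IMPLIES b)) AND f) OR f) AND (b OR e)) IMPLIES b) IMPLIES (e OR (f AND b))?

b AND f = true AND true = true
(b AND f) AND f = true AND true = true
((b AND f) AND f) IMPLIES b = true IMPLIES true = true
b IMPLIES (((b AND f) AND f) IMPLIES b) = true IMPLIES true = true
(b IMPLIES (((b AND f) AND f) IMPLIES b)) AND f = true AND true = true
((b IMPLIES (((b AND f) AND f) IMPLIES b)) AND f) OR f = true OR true = true
NOT (((b IMPLIES (((b AND f) AND f) IMPLIES b)) AND f) OR f) = NOT true = false
NOT NOT (((b IMPLIES (((b AND f) AND f) IMPLIES b)) AND f) OR f) = NOT false = true
b OR e = true OR true = true
NOT NOT (((b IMPLIES (((b AND f) AND f) IMPLIES b)) AND f) OR f) AND (b OR e) = true AND true = true
(NOT NOT (((b IMPLIES (((b AND f) AND f) IMPLIES b)) AND f) OR f) AND (b OR e)) IMPLIES b = true IMPLIES true = true
f AND b = true AND true = true
e OR (f AND b) = true OR true = true
((NOT NOT (((b IMPLIES (((b AND f) AND f) IMPLIES b)) AND f) OR f) AND (b OR e)) IMPLIES b) IMPLIES (e OR (f AND b)) = true IMPLIES true = true

true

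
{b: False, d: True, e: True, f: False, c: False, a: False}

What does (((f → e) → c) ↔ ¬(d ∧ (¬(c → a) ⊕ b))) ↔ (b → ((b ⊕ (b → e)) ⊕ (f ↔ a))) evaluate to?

Substituting b=False, d=True, e=True, f=False, c=False, a=False:
f → e = False → True = True
(f → e) → c = True → False = False
c → a = False → False = True
¬(c → a) = ¬True = False
¬(c → a) ⊕ b = False ⊕ False = False
d ∧ (¬(c → a) ⊕ b) = True ∧ False = False
¬(d ∧ (¬(c → a) ⊕ b)) = ¬False = True
((f → e) → c) ↔ ¬(d ∧ (¬(c → a) ⊕ b)) = False ↔ True = False
b → e = False → True = True
b ⊕ (b → e) = False ⊕ True = True
f ↔ a = False ↔ False = True
(b ⊕ (b → e)) ⊕ (f ↔ a) = True ⊕ True = False
b → ((b ⊕ (b → e)) ⊕ (f ↔ a)) = False → False = True
(((f → e) → c) ↔ ¬(d ∧ (¬(c → a) ⊕ b))) ↔ (b → ((b ⊕ (b → e)) ⊕ (f ↔ a))) = False ↔ True = False

False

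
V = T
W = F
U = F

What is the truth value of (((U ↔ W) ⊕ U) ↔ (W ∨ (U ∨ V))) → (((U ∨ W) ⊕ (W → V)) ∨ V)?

Substituting V=T, W=F, U=F:
U ↔ W = F ↔ F = T
(U ↔ W) ⊕ U = T ⊕ F = T
U ∨ V = F ∨ T = T
W ∨ (U ∨ V) = F ∨ T = T
((U ↔ W) ⊕ U) ↔ (W ∨ (U ∨ V)) = T ↔ T = T
U ∨ W = F ∨ F = F
W → V = F → T = T
(U ∨ W) ⊕ (W → V) = F ⊕ T = T
((U ∨ W) ⊕ (W → V)) ∨ V = T ∨ T = T
(((U ↔ W) ⊕ U) ↔ (W ∨ (U ∨ V))) → (((U ∨ W) ⊕ (W → V)) ∨ V) = T → T = T

T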